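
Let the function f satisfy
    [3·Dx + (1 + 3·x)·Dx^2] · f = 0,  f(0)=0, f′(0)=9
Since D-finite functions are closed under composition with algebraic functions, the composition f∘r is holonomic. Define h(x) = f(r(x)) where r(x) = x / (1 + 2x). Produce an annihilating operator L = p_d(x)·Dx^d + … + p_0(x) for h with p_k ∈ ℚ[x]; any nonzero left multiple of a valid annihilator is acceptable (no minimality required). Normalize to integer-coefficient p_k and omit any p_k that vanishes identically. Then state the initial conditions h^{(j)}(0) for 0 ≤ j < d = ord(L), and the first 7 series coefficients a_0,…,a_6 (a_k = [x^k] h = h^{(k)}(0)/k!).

f: a_k = 0, 9, -27/2, 27, -243/4, 729/5, -729/2, …
h₀=f(r): pull back L_f along r ⇒ L₀.
L = (7 + 20·x)·Dx + (1 + 7·x + 10·x^2)·Dx^2  (order 2).
h: a_k = 0, 9, -63/2, 117, -1827/4, 9279/5, -15561/2, …
ICs: h(0) = 0, h′(0) = 9.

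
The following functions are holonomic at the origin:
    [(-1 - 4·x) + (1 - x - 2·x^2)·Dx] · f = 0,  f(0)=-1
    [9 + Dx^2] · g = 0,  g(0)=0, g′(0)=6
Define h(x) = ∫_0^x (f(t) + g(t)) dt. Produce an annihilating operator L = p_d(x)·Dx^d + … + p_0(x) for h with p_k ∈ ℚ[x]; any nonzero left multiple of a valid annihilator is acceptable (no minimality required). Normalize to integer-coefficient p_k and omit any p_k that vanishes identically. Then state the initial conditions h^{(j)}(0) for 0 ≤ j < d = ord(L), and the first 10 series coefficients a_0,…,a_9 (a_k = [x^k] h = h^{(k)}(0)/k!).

L = (117 + 486·x + 135·x^2 + 360·x^3 + 540·x^4 + 432·x^5)·Dx + (-45 + 63·x + 81·x^2 - 153·x^3 - 18·x^4 + 324·x^5 + 216·x^6)·Dx^2 + (13 + 54·x + 15·x^2 + 40·x^3 + 60·x^4 + 48·x^5)·Dx^3 + (-5 + 7·x + 9·x^2 - 17·x^3 - 2·x^4 + 36·x^5 + 24·x^6)·Dx^4  (order 4).
h: a_k = 0, -1, 5/2, -1, -7/2, -11/5, -113/40, -43/7, -24043/2240, -19, …
ICs: h(0) = 0, h′(0) = -1, h′′(0) = 5, h′′′(0) = -6.

f: a_k = -1, -1, -3, -5, -11, -21, -43, -85, -171, -341, …
g: a_k = 0, 6, 0, -9, 0, 81/20, 0, -243/280, 0, 243/2240, …
Sum ⇒ L₀ = lclm(L_f,L_g) in ℚ(x)⟨Dx⟩.
Integrate: L := L₀·Dx.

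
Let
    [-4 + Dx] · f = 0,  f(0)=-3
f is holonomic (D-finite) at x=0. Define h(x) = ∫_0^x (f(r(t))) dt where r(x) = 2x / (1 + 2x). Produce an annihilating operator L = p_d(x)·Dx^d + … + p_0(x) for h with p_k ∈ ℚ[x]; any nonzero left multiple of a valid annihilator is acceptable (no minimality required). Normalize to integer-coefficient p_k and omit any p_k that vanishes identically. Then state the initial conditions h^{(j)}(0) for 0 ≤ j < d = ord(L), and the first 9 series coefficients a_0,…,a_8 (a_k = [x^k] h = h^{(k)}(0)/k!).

f: a_k = -3, -12, -24, -32, -32, -128/5, -256/15, -1024/105, -512/105, …
h₀=f(r): pull back L_f along r ⇒ L₀.
h=∫₀ˣh₀: take L = L₀·Dx.
L = -8·Dx + (1 + 4·x + 4·x^2)·Dx^2  (order 2).
h: a_k = 0, -3, -12, -16, 8, 64/5, -448/15, 2816/105, 1088/105, …
ICs: h(0) = 0, h′(0) = -3.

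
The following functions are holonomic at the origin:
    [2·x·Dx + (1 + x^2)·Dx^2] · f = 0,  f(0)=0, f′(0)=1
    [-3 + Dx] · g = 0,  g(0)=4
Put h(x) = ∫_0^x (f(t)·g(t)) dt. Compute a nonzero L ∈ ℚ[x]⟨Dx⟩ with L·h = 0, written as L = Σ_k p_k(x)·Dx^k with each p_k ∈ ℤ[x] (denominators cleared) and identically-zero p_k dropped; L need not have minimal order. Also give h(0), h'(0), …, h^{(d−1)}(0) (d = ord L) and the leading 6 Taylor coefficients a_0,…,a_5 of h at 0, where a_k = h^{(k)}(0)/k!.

L = (9 - 6·x + 9·x^2)·Dx + (-6 + 2·x - 6·x^2)·Dx^2 + (1 + x^2)·Dx^3  (order 3).
h: a_k = 0, 0, 2, 4, 25/6, 14/5, …
ICs: h(0) = 0, h′(0) = 0, h′′(0) = 4.

f: a_k = 0, 1, 0, -1/3, 0, 1/5, …
g: a_k = 4, 12, 18, 18, 27/2, 81/10, …
Sym-product of L_f,L_g gives L₀ (≤ ord 2).
h=∫h₀ ⇒ L = L₀·Dx.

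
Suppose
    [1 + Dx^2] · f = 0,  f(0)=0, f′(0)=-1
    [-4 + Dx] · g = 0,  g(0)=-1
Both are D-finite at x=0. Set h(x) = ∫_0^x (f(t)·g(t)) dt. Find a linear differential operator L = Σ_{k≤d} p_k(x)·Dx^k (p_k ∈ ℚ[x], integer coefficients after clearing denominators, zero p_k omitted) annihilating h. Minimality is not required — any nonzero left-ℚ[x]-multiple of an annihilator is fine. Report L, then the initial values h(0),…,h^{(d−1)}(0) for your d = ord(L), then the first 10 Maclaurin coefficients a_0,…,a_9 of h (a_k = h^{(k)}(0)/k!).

f: a_k = 0, -1, 0, 1/6, 0, -1/120, 0, 1/5040, 0, -1/362880, …
g: a_k = -1, -4, -8, -32/3, -32/3, -128/15, -256/45, -1024/315, -512/315, -2048/2835, …
Sym-product of L_f,L_g gives L₀ (≤ ord 2).
h=∫₀ˣh₀: take L = L₀·Dx.
L = 17·Dx - 8·Dx^2 + Dx^3  (order 3).
h: a_k = 0, 0, 1/2, 4/3, 47/24, 2, 1121/720, 611/630, 20047/40320, 23/108, …
ICs: h(0) = 0, h′(0) = 0, h′′(0) = 1.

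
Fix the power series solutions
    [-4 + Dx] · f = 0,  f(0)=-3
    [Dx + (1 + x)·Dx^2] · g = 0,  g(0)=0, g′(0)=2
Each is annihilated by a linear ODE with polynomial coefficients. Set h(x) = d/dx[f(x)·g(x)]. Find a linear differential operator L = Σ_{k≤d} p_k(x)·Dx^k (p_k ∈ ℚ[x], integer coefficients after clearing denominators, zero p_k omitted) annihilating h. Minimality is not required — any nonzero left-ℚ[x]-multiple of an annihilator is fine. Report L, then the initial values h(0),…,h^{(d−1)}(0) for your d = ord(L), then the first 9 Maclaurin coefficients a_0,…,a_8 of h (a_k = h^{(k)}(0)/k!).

f: a_k = -3, -12, -24, -32, -32, -128/5, -256/15, -1024/105, -512/105, …
g: a_k = 0, 2, -1, 2/3, -1/2, 2/5, -1/3, 2/7, -1/4, …
Product ⇒ symmetric product L₀, ord ≤ 2.
Differentiate: ansatz ord ≤ ord L₀ ⇒ L.
L = (40 + 96·x + 64·x^2) + (-22 - 52·x - 32·x^2)·Dx + (3 + 7·x + 4·x^2)·Dx^2  (order 2).
h: a_k = -6, -42, -114, -186, -216, -194, -2134/15, -1318/15, -1649/35, …
ICs: h(0) = -6, h′(0) = -42.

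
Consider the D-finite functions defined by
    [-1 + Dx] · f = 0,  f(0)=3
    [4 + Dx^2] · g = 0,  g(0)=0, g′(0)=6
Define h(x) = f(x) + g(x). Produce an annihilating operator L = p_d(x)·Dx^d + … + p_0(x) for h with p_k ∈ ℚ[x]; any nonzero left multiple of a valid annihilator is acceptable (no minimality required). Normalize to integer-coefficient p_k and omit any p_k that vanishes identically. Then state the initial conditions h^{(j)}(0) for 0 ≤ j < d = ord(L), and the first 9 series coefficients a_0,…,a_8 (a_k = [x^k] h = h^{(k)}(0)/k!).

f: a_k = 3, 3, 3/2, 1/2, 1/8, 1/40, 1/240, 1/1680, 1/13440, …
g: a_k = 0, 6, 0, -4, 0, 4/5, 0, -8/105, 0, …
Sum ⇒ L₀ = lclm(L_f,L_g) in ℚ(x)⟨Dx⟩.
L = -4 + 4·Dx - Dx^2 + Dx^3  (order 3).
h: a_k = 3, 9, 3/2, -7/2, 1/8, 33/40, 1/240, -127/1680, 1/13440, …
ICs: h(0) = 3, h′(0) = 9, h′′(0) = 3.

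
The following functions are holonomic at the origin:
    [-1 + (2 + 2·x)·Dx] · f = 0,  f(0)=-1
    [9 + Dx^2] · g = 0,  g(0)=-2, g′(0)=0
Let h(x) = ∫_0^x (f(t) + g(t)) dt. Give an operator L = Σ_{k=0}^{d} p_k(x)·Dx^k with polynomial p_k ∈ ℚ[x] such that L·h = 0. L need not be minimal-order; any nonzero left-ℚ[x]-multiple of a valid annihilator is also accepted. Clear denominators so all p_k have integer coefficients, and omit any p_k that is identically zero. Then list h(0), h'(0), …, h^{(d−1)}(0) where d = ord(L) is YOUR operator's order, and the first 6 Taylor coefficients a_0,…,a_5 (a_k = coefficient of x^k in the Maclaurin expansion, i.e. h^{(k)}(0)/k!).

L = (-351 - 648·x - 324·x^2)·Dx + (630 + 1926·x + 1944·x^2 + 648·x^3)·Dx^2 + (-39 - 72·x - 36·x^2)·Dx^3 + (70 + 214·x + 216·x^2 + 72·x^3)·Dx^4  (order 4).
h: a_k = 0, -3, -1/4, 73/24, -1/64, -859/640, …
ICs: h(0) = 0, h′(0) = -3, h′′(0) = -1/2, h′′′(0) = 73/4.

f: a_k = -1, -1/2, 1/8, -1/16, 5/128, -7/256, …
g: a_k = -2, 0, 9, 0, -27/4, 0, …
L₀ := lclm(L_f,L_g); ord L₀ ≤ 1+2.
h=∫h₀ ⇒ L = L₀·Dx.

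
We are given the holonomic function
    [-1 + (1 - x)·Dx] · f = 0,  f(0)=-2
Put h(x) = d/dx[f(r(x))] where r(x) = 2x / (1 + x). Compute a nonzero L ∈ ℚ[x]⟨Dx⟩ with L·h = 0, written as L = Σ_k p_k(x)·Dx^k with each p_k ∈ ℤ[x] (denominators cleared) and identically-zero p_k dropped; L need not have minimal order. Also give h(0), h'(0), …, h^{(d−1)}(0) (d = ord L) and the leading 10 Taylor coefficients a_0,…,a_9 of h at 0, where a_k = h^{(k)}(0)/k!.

f: a_k = -2, -2, -2, -2, -2, -2, -2, -2, -2, -2, …
L₀ from L_f via x↦r, Dx↦r'^{-1}Dx.
h₀' ⇒ L via d/dx closure of L₀.
L = 2 + (-1 + x)·Dx  (order 1).
h: a_k = -4, -8, -12, -16, -20, -24, -28, -32, -36, -40, …
ICs: h(0) = -4.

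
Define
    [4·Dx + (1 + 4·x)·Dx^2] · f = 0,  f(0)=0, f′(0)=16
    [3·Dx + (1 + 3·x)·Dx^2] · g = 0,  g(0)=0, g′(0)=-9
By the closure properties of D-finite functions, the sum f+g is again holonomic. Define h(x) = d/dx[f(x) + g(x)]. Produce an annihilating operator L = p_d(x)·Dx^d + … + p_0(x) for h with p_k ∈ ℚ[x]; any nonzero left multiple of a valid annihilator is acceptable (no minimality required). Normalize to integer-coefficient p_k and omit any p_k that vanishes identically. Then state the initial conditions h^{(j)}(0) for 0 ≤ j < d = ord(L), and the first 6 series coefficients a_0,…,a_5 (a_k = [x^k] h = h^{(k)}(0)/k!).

f: a_k = 0, 16, -32, 256/3, -256, 4096/5, …
g: a_k = 0, -9, 27/2, -27, 243/4, -729/5, …
f+g: L₀ = lclm(L_f,L_g), ord ≤ 2+2.
h=h₀': d/dx-closure on L₀ ⇒ L.
L = 24 + (14 + 48·x)·Dx + (1 + 7·x + 12·x^2)·Dx^2  (order 2).
h: a_k = 7, -37, 175, -781, 3367, -14197, …
ICs: h(0) = 7, h′(0) = -37.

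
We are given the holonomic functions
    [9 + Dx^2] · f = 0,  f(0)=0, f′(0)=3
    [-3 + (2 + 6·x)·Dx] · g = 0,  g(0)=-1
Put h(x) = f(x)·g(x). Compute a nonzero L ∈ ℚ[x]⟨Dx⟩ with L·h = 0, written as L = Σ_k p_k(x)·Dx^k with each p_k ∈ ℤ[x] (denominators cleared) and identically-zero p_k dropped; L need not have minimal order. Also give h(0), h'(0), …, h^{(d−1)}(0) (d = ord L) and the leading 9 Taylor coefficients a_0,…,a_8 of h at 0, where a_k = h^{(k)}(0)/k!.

f: a_k = 0, 3, 0, -9/2, 0, 81/40, 0, -243/560, 0, …
g: a_k = -1, -3/2, 9/8, -27/16, 405/128, -1701/256, 15309/1024, -72171/2048, 2814669/32768, …
f·g: L₀ = L_f ⊗_s L_g, ord ≤ 2·1.
L = (63 + 216·x + 324·x^2) + (-12 - 36·x)·Dx + (4 + 24·x + 36·x^2)·Dx^2  (order 2).
h: a_k = 0, -3, -9/2, 63/8, 27/16, 1539/640, -19683/1280, 238869/7168, -5632983/71680, …
ICs: h(0) = 0, h′(0) = -3.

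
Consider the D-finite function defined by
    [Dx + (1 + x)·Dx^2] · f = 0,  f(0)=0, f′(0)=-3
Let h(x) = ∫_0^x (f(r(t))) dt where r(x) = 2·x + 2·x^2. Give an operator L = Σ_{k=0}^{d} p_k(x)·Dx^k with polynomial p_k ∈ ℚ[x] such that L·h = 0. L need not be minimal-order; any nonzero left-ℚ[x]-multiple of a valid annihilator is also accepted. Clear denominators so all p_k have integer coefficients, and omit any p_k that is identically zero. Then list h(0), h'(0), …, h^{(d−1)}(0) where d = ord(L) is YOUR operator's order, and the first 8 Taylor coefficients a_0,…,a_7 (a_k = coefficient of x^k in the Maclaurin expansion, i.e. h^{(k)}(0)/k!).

L = (4·x + 4·x^2)·Dx^2 + (1 + 4·x + 6·x^2 + 4·x^3)·Dx^3  (order 3).
h: a_k = 0, 0, -3, 0, 1, -6/5, 4/5, 0, …
ICs: h(0) = 0, h′(0) = 0, h′′(0) = -6.

f: a_k = 0, -3, 3/2, -1, 3/4, -3/5, 1/2, -3/7, …
L₀ from L_f via x↦r, Dx↦r'^{-1}Dx.
Integrate: L := L₀·Dx.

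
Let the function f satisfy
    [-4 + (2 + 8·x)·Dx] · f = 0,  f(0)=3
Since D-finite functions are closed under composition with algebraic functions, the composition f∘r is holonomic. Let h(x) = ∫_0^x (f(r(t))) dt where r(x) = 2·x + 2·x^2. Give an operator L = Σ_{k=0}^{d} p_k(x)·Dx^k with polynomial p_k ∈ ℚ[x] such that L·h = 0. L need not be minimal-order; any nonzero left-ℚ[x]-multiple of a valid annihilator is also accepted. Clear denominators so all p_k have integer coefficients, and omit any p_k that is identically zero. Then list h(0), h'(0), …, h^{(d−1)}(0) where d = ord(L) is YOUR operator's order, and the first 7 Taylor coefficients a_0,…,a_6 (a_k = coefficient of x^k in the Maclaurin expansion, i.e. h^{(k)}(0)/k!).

f: a_k = 3, 6, -6, 12, -30, 84, -252, …
L₀ from L_f via x↦r, Dx↦r'^{-1}Dx.
h=∫h₀ ⇒ L = L₀·Dx.
L = (-4 - 8·x)·Dx + (1 + 8·x + 8·x^2)·Dx^2  (order 2).
h: a_k = 0, 3, 6, -4, 12, -216/5, 176, …
ICs: h(0) = 0, h′(0) = 3.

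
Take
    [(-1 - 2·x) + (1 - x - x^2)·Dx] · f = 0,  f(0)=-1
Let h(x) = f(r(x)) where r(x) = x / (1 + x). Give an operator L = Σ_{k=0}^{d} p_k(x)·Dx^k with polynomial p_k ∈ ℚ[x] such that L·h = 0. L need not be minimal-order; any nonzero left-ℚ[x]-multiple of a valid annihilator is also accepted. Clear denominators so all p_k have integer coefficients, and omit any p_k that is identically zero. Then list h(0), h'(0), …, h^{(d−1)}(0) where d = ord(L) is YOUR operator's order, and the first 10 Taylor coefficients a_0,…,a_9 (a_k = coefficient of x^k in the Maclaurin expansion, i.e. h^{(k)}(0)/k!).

f: a_k = -1, -1, -2, -3, -5, -8, -13, -21, -34, -55, …
h₀=f(r): pull back L_f along r ⇒ L₀.
L = (1 + 3·x) + (-1 - 2·x + x^3)·Dx  (order 1).
h: a_k = -1, -1, -1, 0, -1, 1, -2, 3, -5, 8, …
ICs: h(0) = -1.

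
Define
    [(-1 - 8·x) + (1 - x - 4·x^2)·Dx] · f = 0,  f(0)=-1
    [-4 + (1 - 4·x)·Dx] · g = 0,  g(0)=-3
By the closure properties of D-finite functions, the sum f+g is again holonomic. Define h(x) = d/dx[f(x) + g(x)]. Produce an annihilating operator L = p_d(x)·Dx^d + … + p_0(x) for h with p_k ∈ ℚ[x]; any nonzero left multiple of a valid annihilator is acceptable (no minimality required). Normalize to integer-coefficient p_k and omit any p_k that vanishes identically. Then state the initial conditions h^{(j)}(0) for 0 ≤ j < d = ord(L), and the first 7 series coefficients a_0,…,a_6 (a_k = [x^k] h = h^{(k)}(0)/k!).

L = (264 - 384·x + 6912·x^2 - 6144·x^3 + 6144·x^4) + (-21 - 264·x - 96·x^2 + 4608·x^3 - 5376·x^4 + 6144·x^5)·Dx + (-1 + 41·x - 228·x^2 + 288·x^3 + 256·x^4 - 768·x^5 + 1024·x^6)·Dx^2  (order 2).
h: a_k = -13, -106, -603, -3188, -15685, -74814, -347151, …
ICs: h(0) = -13, h′(0) = -106.

f: a_k = -1, -1, -5, -9, -29, -65, -181, …
g: a_k = -3, -12, -48, -192, -768, -3072, -12288, …
L₀ := lclm(L_f,L_g); ord L₀ ≤ 1+1.
Derive L from L₀ (diff closure).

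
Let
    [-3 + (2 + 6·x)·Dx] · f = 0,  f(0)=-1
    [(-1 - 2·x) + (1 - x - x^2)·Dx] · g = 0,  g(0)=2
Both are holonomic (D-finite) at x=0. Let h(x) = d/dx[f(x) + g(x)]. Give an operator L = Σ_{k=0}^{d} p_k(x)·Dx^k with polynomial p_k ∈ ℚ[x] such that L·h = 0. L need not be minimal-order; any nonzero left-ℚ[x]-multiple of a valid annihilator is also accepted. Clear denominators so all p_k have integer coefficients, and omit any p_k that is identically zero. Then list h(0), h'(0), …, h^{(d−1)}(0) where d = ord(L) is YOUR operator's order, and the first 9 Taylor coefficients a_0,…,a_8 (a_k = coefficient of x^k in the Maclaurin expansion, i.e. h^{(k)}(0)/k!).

L = (-216 - 666·x - 972·x^2 - 468·x^3 - 270·x^4) + (-45 - 624·x - 2079·x^2 - 2688·x^3 - 1737·x^4 - 810·x^5)·Dx + (22 + 122·x + 146·x^2 - 162·x^3 - 426·x^4 - 474·x^5 - 180·x^6)·Dx^2  (order 2).
h: a_k = 1/2, 41/4, 207/16, 1685/32, 11975/256, 125799/512, 96915/2048, 5042893/4096, -61779465/65536, …
ICs: h(0) = 1/2, h′(0) = 41/4.

f: a_k = -1, -3/2, 9/8, -27/16, 405/128, -1701/256, 15309/1024, -72171/2048, 2814669/32768, …
g: a_k = 2, 2, 4, 6, 10, 16, 26, 42, 68, …
L₀ := lclm(L_f,L_g); ord L₀ ≤ 1+1.
h₀' ⇒ L via d/dx closure of L₀.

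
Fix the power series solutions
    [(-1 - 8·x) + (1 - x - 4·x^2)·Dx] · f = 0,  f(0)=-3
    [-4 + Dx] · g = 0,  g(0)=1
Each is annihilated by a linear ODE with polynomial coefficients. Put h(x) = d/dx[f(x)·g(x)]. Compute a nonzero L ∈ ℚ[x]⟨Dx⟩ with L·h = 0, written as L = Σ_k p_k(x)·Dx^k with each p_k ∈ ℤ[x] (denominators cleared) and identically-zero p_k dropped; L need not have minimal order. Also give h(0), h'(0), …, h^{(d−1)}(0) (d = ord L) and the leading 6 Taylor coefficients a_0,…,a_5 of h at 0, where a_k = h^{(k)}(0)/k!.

f: a_k = -3, -3, -15, -27, -87, -195, …
g: a_k = 1, 4, 8, 32/3, 32/3, 128/15, …
Product ⇒ symmetric product L₀, ord ≤ 1.
Derive L from L₀ (diff closure).
L = (34 + 48·x - 112·x^2 - 128·x^3 + 256·x^4) + (-5 + x + 40·x^2 - 64·x^4)·Dx  (order 1).
h: a_k = -15, -102, -429, -1516, -4883, -15058, …
ICs: h(0) = -15.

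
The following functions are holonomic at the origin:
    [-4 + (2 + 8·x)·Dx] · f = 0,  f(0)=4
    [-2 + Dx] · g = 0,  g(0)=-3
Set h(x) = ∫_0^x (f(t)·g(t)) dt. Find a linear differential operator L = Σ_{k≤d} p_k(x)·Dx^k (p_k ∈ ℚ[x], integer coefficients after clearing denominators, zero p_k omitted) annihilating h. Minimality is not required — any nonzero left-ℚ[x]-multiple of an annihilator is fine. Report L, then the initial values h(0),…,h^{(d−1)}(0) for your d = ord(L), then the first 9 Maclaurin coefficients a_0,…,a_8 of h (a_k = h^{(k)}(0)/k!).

L = (-4 - 8·x)·Dx + (1 + 4·x)·Dx^2  (order 2).
h: a_k = 0, -12, -24, -16, -16, 32/5, -448/15, 7808/105, -22208/105, …
ICs: h(0) = 0, h′(0) = -12.

f: a_k = 4, 8, -8, 16, -40, 112, -336, 1056, -3432, …
g: a_k = -3, -6, -6, -4, -2, -4/5, -4/15, -8/105, -2/105, …
L₀ := L_f ⊗_s L_g (sym. prod.), ord ≤ 1.
h=∫h₀ ⇒ L = L₀·Dx.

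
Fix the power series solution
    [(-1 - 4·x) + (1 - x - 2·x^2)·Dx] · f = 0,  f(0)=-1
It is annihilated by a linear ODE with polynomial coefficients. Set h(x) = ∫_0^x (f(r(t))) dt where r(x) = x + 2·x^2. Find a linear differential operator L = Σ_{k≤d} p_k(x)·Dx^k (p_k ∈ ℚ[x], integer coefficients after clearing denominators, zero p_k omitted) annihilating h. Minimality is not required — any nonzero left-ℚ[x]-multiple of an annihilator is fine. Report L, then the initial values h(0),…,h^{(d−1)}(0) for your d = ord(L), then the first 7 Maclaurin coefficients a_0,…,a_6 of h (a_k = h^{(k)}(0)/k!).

f: a_k = -1, -1, -3, -5, -11, -21, -43, …
L₀ from L_f via x↦r, Dx↦r'^{-1}Dx.
∫: right-multiply L₀ by Dx.
L = (1 + 8·x + 24·x^2 + 32·x^3)·Dx + (-1 + x + 4·x^2 + 8·x^3 + 8·x^4)·Dx^2  (order 2).
h: a_k = 0, -1, -1/2, -5/3, -17/4, -53/5, -169/6, …
ICs: h(0) = 0, h′(0) = -1.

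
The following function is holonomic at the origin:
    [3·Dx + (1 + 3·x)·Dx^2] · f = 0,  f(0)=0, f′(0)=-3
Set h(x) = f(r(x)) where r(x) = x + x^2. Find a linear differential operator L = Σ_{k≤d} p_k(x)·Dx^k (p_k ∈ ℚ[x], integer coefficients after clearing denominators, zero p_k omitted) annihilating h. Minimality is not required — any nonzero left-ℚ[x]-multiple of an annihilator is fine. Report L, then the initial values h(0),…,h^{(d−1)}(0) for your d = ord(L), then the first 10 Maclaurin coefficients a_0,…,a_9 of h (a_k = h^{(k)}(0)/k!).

L = (1 + 6·x + 6·x^2)·Dx + (1 + 5·x + 9·x^2 + 6·x^3)·Dx^2  (order 2).
h: a_k = 0, -3, 3/2, 0, -9/4, 27/5, -9, 81/7, -81/8, 0, …
ICs: h(0) = 0, h′(0) = -3.

f: a_k = 0, -3, 9/2, -9, 81/4, -243/5, 243/2, -2187/7, 6561/8, -2187, …
f∘r: x↦r, Dx↦Dx/r' in L_f ⇒ L₀.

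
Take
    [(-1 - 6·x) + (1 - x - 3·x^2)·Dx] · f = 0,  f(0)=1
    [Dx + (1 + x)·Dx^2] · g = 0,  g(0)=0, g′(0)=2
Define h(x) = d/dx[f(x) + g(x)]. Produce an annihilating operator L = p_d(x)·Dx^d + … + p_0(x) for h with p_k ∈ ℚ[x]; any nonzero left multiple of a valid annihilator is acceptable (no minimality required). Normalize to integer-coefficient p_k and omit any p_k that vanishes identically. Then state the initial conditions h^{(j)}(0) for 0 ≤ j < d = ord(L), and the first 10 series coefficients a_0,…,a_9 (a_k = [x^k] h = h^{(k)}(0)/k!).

L = (58 + 350·x + 636·x^2 + 756·x^3 + 324·x^4) + (40 + 364·x + 976·x^2 + 1632·x^3 + 1530·x^4 + 540·x^5)·Dx + (-9 - 31·x - 27·x^2 + 115·x^3 + 345·x^4 + 333·x^5 + 108·x^6)·Dx^2  (order 2).
h: a_k = 3, 6, 23, 74, 202, 580, 1521, 4062, 10433, 26828, …
ICs: h(0) = 3, h′(0) = 6.

f: a_k = 1, 1, 4, 7, 19, 40, 97, 217, 508, 1159, …
g: a_k = 0, 2, -1, 2/3, -1/2, 2/5, -1/3, 2/7, -1/4, 2/9, …
Sum ⇒ L₀ = lclm(L_f,L_g) in ℚ(x)⟨Dx⟩.
Differentiate: ansatz ord ≤ ord L₀ ⇒ L.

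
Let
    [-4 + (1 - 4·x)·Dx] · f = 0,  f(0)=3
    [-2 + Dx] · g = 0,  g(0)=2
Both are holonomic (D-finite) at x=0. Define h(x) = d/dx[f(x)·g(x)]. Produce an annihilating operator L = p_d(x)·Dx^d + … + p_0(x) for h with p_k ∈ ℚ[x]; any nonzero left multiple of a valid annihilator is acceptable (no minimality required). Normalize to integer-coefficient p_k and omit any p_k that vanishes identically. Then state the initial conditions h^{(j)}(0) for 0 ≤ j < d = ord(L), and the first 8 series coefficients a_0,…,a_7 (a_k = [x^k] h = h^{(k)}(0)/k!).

f: a_k = 3, 12, 48, 192, 768, 3072, 12288, 49152, …
g: a_k = 2, 4, 4, 8/3, 4/3, 8/15, 8/45, 16/315, …
Sym-product of L_f,L_g gives L₀ (≤ ord 1).
h=h₀': d/dx-closure on L₀ ⇒ L.
L = (26 - 48·x + 32·x^2) + (-3 + 16·x - 16·x^2)·Dx  (order 1).
h: a_k = 36, 312, 1896, 10128, 50648, 1215568/5, 5672656/5, 544575008/105, …
ICs: h(0) = 36.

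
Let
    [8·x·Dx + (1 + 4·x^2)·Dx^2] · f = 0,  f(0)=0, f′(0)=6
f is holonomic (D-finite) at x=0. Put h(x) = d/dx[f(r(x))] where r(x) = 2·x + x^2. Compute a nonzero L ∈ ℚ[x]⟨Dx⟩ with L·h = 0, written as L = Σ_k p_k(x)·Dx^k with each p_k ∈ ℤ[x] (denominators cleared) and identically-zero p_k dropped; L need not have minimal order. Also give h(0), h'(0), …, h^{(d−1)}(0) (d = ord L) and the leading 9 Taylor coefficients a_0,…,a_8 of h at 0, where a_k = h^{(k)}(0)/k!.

L = (-1 + 32·x + 64·x^2 + 48·x^3 + 12·x^4) + (1 + x + 16·x^2 + 32·x^3 + 20·x^4 + 4·x^5)·Dx  (order 1).
h: a_k = 12, 12, -192, -384, 2832, 9168, -38400, -190464, 456384, …
ICs: h(0) = 12.

f: a_k = 0, 6, 0, -8, 0, 96/5, 0, -384/7, 0, …
Change of var in L_f (x↦r) gives L₀.
Differentiate: ansatz ord ≤ ord L₀ ⇒ L.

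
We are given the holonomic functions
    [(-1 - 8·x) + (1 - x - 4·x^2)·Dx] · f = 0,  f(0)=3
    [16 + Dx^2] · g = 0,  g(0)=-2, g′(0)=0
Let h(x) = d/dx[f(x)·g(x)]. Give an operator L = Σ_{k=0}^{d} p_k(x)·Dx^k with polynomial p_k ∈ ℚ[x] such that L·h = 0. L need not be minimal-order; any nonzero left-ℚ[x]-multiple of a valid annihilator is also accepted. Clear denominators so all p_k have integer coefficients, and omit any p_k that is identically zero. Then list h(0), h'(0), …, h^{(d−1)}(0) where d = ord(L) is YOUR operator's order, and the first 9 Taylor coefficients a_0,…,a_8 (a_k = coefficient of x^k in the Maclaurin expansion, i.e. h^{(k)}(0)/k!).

L = (-12 - 64·x - 224·x^2 + 256·x^3 + 512·x^4) + (-1 - 4·x + 48·x^2 + 128·x^3)·Dx + (1 - 3·x - 10·x^2 + 16·x^3 + 32·x^4)·Dx^2  (order 2).
h: a_k = -6, 36, -18, 8, -110, 604/5, -7126/15, 816/35, -84594/35, …
ICs: h(0) = -6, h′(0) = 36.

f: a_k = 3, 3, 15, 27, 87, 195, 543, 1323, 3495, …
g: a_k = -2, 0, 16, 0, -64/3, 0, 512/45, 0, -1024/315, …
f·g: L₀ = L_f ⊗_s L_g, ord ≤ 1·2.
Differentiate: ansatz ord ≤ ord L₀ ⇒ L.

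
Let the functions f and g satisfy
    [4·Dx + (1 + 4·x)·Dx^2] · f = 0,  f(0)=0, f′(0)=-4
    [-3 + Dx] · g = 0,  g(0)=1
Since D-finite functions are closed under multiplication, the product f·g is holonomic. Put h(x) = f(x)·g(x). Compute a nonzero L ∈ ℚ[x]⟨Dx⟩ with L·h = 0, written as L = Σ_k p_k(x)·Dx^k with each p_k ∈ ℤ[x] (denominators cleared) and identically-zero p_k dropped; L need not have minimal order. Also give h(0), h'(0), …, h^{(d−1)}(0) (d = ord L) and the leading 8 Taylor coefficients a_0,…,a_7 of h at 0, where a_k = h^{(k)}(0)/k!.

L = (-3 + 36·x) + (-2 - 24·x)·Dx + (1 + 4·x)·Dx^2  (order 2).
h: a_k = 0, -4, -4, -46/3, 18, -863/10, 1675/6, -138043/140, …
ICs: h(0) = 0, h′(0) = -4.

f: a_k = 0, -4, 8, -64/3, 64, -1024/5, 2048/3, -16384/7, …
g: a_k = 1, 3, 9/2, 9/2, 27/8, 81/40, 81/80, 243/560, …
h₀=f·g: eliminate ⇒ L₀, order ≤ 2·1.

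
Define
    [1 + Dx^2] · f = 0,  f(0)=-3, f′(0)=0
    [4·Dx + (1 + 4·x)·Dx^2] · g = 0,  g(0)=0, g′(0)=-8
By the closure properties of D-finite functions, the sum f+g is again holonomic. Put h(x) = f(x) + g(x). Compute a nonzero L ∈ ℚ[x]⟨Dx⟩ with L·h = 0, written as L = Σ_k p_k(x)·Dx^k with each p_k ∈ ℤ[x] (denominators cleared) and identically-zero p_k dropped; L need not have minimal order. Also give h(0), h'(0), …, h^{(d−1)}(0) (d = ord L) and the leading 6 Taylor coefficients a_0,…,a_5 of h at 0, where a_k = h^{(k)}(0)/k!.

L = (388 + 32·x + 64·x^2)·Dx + (33 + 140·x + 48·x^2 + 64·x^3)·Dx^2 + (388 + 32·x + 64·x^2)·Dx^3 + (33 + 140·x + 48·x^2 + 64·x^3)·Dx^4  (order 4).
h: a_k = -3, -8, 35/2, -128/3, 1023/8, -2048/5, …
ICs: h(0) = -3, h′(0) = -8, h′′(0) = 35, h′′′(0) = -256.

f: a_k = -3, 0, 3/2, 0, -1/8, 0, …
g: a_k = 0, -8, 16, -128/3, 128, -2048/5, …
h₀=f+g: left-lcm gives L₀, ord ≤ 4.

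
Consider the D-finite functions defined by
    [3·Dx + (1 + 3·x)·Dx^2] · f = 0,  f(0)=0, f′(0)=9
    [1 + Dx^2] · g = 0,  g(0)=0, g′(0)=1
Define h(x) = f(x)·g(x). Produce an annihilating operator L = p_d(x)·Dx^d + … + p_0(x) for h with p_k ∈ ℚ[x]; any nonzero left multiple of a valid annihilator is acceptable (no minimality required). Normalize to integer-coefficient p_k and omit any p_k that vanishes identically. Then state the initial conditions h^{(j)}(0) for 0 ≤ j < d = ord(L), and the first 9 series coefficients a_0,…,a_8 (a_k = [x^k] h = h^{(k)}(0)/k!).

f: a_k = 0, 9, -27/2, 27, -243/4, 729/5, -729/2, 6561/7, -19683/8, …
g: a_k = 0, 1, 0, -1/6, 0, 1/120, 0, -1/5040, 0, …
Product ⇒ symmetric product L₀, ord ≤ 4.
L = (-203 - 222·x - 189·x^2 + 432·x^3 + 324·x^4) + (-84 - 108·x + 648·x^2 + 648·x^3)·Dx + (-208 - 228·x - 54·x^2 + 864·x^3 + 648·x^4)·Dx^2 + (-84 - 108·x + 648·x^2 + 648·x^3)·Dx^3 + (-5 - 6·x + 135·x^2 + 432·x^3 + 324·x^4)·Dx^4  (order 4).
h: a_k = 0, 0, 9, -27/2, 51/2, -117/2, 1131/8, -28359/80, 511397/560, …
ICs: h(0) = 0, h′(0) = 0, h′′(0) = 18, h′′′(0) = -81.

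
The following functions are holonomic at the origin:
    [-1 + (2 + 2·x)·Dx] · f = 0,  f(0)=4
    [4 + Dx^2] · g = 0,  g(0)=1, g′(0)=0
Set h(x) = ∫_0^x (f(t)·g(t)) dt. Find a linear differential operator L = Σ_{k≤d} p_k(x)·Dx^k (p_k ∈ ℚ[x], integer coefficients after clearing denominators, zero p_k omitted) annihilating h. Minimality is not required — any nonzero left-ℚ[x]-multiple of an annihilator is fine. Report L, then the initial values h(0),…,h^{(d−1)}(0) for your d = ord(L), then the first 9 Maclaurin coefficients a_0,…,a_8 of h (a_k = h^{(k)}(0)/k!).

f: a_k = 4, 2, -1/2, 1/4, -5/32, 7/64, -21/256, 33/512, -429/8192, …
g: a_k = 1, 0, -2, 0, 2/3, 0, -4/45, 0, 2/315, …
Product ⇒ symmetric product L₀, ord ≤ 2.
∫: right-multiply L₀ by Dx.
L = (19 + 32·x + 16·x^2)·Dx + (-4 - 4·x)·Dx^2 + (4 + 8·x + 4·x^2)·Dx^3  (order 3).
h: a_k = 0, 4, 1, -17/6, -15/16, 337/480, 181/1152, -5281/80640, -3811/184320, …
ICs: h(0) = 0, h′(0) = 4, h′′(0) = 2.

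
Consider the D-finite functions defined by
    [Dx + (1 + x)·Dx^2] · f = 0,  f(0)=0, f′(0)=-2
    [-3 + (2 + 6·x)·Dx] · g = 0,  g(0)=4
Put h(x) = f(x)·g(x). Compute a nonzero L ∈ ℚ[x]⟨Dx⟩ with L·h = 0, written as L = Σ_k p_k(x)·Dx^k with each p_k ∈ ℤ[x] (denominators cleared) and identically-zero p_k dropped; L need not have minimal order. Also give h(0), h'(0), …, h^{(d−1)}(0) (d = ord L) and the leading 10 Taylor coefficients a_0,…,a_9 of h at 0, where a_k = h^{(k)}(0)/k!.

L = (21 + 9·x) + (-8 - 24·x)·Dx + (4 + 28·x + 60·x^2 + 36·x^3)·Dx^2  (order 2).
h: a_k = 0, -8, -8, 37/3, -20, 2917/80, -17671/240, 719709/4480, -830323/2240, 229791643/258048, …
ICs: h(0) = 0, h′(0) = -8.

f: a_k = 0, -2, 1, -2/3, 1/2, -2/5, 1/3, -2/7, 1/4, -2/9, …
g: a_k = 4, 6, -9/2, 27/4, -405/32, 1701/64, -15309/256, 72171/512, -2814669/8192, 14073345/16384, …
f·g: L₀ = L_f ⊗_s L_g, ord ≤ 2·1.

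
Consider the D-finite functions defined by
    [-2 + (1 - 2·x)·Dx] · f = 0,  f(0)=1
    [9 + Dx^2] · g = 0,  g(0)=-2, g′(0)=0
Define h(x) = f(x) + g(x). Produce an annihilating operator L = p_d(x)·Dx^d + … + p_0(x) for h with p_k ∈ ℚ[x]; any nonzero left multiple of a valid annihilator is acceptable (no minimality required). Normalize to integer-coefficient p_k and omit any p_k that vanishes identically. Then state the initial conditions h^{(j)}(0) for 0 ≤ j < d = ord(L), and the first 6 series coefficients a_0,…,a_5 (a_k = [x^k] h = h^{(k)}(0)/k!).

L = (594 - 648·x + 648·x^2) + (-153 + 630·x - 972·x^2 + 648·x^3)·Dx + (66 - 72·x + 72·x^2)·Dx^2 + (-17 + 70·x - 108·x^2 + 72·x^3)·Dx^3  (order 3).
h: a_k = -1, 2, 13, 8, 37/4, 32, …
ICs: h(0) = -1, h′(0) = 2, h′′(0) = 26.

f: a_k = 1, 2, 4, 8, 16, 32, …
g: a_k = -2, 0, 9, 0, -27/4, 0, …
L₀ := lclm(L_f,L_g); ord L₀ ≤ 1+2.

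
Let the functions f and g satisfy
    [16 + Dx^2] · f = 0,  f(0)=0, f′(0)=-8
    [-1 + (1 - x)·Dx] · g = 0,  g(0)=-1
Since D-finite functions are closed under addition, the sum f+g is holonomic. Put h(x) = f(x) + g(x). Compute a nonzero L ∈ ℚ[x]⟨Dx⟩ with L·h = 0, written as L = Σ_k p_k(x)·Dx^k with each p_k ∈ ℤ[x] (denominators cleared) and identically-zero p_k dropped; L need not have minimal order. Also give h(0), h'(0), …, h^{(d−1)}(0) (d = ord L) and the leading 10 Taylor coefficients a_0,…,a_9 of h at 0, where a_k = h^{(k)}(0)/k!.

f: a_k = 0, -8, 0, 64/3, 0, -256/15, 0, 2048/315, 0, -4096/2835, …
g: a_k = -1, -1, -1, -1, -1, -1, -1, -1, -1, -1, …
Sum ⇒ L₀ = lclm(L_f,L_g) in ℚ(x)⟨Dx⟩.
L = (-176 + 256·x - 128·x^2) + (144 - 400·x + 384·x^2 - 128·x^3)·Dx + (-11 + 16·x - 8·x^2)·Dx^2 + (9 - 25·x + 24·x^2 - 8·x^3)·Dx^3  (order 3).
h: a_k = -1, -9, -1, 61/3, -1, -271/15, -1, 1733/315, -1, -6931/2835, …
ICs: h(0) = -1, h′(0) = -9, h′′(0) = -2.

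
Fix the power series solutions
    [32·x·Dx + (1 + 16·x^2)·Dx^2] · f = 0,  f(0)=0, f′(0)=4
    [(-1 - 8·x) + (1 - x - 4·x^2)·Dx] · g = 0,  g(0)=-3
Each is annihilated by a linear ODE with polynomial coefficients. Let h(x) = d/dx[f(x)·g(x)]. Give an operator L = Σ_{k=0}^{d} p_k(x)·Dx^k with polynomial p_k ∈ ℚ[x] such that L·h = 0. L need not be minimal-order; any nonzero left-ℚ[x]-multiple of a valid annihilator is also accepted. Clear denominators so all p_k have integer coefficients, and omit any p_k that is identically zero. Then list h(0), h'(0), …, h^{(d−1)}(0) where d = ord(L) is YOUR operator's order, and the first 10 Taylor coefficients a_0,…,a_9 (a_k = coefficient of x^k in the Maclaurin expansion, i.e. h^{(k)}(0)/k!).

f: a_k = 0, 4, 0, -64/3, 0, 1024/5, 0, -16384/7, 0, 262144/9, …
g: a_k = -3, -3, -15, -27, -87, -195, -543, -1323, -3495, -8787, …
h₀=f·g: eliminate ⇒ L₀, order ≤ 2·1.
Derive L from L₀ (diff closure).
L = (-16 + 3072·x^2 + 6144·x^3 + 36864·x^4) + (7 + 64·x + 48·x^2 + 256·x^3 + 6144·x^4 + 24576·x^5)·Dx + (-1 - 3·x - 56·x^2 + 16·x^3 - 448·x^4 + 1024·x^5 + 3072·x^6)·Dx^2  (order 2).
h: a_k = -12, -24, 12, -176, -3212, -24552/5, 25436, 100832/35, -22833204/35, -14919640/21, …
ICs: h(0) = -12, h′(0) = -24.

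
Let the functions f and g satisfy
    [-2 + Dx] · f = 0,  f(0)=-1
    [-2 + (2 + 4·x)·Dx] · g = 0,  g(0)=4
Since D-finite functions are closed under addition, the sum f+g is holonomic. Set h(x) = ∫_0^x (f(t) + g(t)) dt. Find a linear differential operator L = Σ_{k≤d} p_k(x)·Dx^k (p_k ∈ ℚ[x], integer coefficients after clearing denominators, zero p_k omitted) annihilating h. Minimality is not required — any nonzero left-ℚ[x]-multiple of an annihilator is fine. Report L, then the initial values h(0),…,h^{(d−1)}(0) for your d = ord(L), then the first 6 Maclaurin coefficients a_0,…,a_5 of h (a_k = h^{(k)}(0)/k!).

L = (6 + 8·x)·Dx + (-5 - 16·x - 16·x^2)·Dx^2 + (1 + 6·x + 8·x^2)·Dx^3  (order 3).
h: a_k = 0, 3, 1, -4/3, 1/6, -19/30, …
ICs: h(0) = 0, h′(0) = 3, h′′(0) = 2.

f: a_k = -1, -2, -2, -4/3, -2/3, -4/15, …
g: a_k = 4, 4, -2, 2, -5/2, 7/2, …
h₀=f+g: left-lcm gives L₀, ord ≤ 2.
∫: right-multiply L₀ by Dx.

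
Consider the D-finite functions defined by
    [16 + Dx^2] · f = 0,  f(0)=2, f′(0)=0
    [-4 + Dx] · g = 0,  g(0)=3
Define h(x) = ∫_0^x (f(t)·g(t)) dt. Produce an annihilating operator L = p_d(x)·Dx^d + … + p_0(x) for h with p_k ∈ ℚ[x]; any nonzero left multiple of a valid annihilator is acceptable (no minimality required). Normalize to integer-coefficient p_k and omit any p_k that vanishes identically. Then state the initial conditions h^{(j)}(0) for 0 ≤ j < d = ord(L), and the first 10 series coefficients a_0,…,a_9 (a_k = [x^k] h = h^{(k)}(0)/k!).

L = 32·Dx - 8·Dx^2 + Dx^3  (order 3).
h: a_k = 0, 6, 12, 0, -32, -256/5, -512/15, 0, 2048/105, 16384/945, …
ICs: h(0) = 0, h′(0) = 6, h′′(0) = 24.

f: a_k = 2, 0, -16, 0, 64/3, 0, -512/45, 0, 1024/315, 0, …
g: a_k = 3, 12, 24, 32, 32, 128/5, 256/15, 1024/105, 512/105, 2048/945, …
Product ⇒ symmetric product L₀, ord ≤ 2.
∫: right-multiply L₀ by Dx.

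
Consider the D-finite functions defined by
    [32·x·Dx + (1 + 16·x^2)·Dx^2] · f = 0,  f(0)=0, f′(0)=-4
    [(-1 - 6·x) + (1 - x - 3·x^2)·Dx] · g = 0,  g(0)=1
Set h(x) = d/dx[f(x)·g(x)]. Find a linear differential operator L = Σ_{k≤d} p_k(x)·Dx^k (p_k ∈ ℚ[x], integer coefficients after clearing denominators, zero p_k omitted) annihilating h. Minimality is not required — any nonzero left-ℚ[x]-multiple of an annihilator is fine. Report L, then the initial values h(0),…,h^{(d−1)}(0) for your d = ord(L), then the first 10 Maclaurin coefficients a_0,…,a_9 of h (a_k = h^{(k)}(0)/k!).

L = (-74 + 8736·x^2 + 18432·x^3 + 82944·x^4) + (25 + 182·x - 48·x^2 + 96·x^3 + 18432·x^4 + 55296·x^5)·Dx + (-3 - 13·x - 167·x^2 - 16·x^3 - 1472·x^4 + 3072·x^5 + 6912·x^6)·Dx^2  (order 2).
h: a_k = -4, -8, 16, -80/3, -2932/3, -6464/5, 161564/15, 749536/105, -7439888/35, -1884760/9, …
ICs: h(0) = -4, h′(0) = -8.

f: a_k = 0, -4, 0, 64/3, 0, -1024/5, 0, 16384/7, 0, -262144/9, …
g: a_k = 1, 1, 4, 7, 19, 40, 97, 217, 508, 1159, …
f·g: L₀ = L_f ⊗_s L_g, ord ≤ 2·1.
h₀' ⇒ L via d/dx closure of L₀.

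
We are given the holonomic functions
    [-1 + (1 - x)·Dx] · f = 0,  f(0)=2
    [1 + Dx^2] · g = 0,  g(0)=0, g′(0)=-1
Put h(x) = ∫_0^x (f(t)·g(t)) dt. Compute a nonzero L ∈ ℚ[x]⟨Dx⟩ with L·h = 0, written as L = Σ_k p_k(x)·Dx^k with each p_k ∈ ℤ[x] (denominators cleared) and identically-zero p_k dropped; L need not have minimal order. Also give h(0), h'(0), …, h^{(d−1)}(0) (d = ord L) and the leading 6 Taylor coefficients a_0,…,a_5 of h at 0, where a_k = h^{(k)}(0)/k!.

f: a_k = 2, 2, 2, 2, 2, 2, …
g: a_k = 0, -1, 0, 1/6, 0, -1/120, …
f·g: L₀ = L_f ⊗_s L_g, ord ≤ 1·2.
Integrate: L := L₀·Dx.
L = (-1 + x)·Dx + 2·Dx^2 + (-1 + x)·Dx^3  (order 3).
h: a_k = 0, 0, -1, -2/3, -5/12, -1/3, …
ICs: h(0) = 0, h′(0) = 0, h′′(0) = -2.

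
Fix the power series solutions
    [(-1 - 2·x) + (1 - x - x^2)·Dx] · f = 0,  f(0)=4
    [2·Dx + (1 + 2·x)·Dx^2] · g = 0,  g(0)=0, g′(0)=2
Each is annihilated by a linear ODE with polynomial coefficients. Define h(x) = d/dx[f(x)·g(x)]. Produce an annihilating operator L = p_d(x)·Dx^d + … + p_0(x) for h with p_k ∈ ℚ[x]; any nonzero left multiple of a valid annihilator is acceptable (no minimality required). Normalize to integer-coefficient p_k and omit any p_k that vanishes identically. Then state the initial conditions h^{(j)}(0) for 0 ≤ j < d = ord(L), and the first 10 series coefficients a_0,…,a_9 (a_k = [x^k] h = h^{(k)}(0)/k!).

L = (14 + 36·x + 36·x^2) + (1 + 16·x + 42·x^2 + 28·x^3)·Dx + (-1 - 3·x + x^2 + 8·x^3 + 4·x^4)·Dx^2  (order 2).
h: a_k = 8, 0, 56, 32/3, 704/3, 208/5, 13336/15, 1664/35, 22712/7, -27184/63, …
ICs: h(0) = 8, h′(0) = 0.

f: a_k = 4, 4, 8, 12, 20, 32, 52, 84, 136, 220, …
g: a_k = 0, 2, -2, 8/3, -4, 32/5, -32/3, 128/7, -32, 512/9, …
f·g: L₀ = L_f ⊗_s L_g, ord ≤ 1·2.
Derive L from L₀ (diff closure).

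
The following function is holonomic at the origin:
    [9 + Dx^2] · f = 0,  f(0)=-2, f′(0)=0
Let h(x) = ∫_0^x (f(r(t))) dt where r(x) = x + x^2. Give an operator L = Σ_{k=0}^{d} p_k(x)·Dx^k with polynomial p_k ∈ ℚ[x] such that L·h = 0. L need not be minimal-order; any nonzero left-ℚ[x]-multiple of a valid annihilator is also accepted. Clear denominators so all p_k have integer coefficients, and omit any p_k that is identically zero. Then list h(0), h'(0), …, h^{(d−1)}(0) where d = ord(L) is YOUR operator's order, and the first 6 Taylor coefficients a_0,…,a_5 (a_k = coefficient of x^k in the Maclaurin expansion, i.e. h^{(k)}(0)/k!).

L = (9 + 54·x + 108·x^2 + 72·x^3)·Dx - 2·Dx^2 + (1 + 2·x)·Dx^3  (order 3).
h: a_k = 0, -2, 0, 3, 9/2, 9/20, …
ICs: h(0) = 0, h′(0) = -2, h′′(0) = 0.

f: a_k = -2, 0, 9, 0, -27/4, 0, …
Change of var in L_f (x↦r) gives L₀.
h=∫h₀ ⇒ L = L₀·Dx.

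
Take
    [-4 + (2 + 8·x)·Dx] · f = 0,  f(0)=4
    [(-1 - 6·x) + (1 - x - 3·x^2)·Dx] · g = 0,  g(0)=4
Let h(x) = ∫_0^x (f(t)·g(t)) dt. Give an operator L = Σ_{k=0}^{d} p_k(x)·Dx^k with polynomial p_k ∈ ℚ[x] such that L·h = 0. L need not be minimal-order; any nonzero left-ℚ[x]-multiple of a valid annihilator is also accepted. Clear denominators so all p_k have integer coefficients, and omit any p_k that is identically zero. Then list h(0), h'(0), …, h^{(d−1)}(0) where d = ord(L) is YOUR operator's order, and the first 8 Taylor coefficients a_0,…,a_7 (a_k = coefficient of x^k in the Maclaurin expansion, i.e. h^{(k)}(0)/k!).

f: a_k = 4, 8, -8, 16, -40, 112, -336, 1056, …
g: a_k = 4, 4, 16, 28, 76, 160, 388, 868, …
f·g: L₀ = L_f ⊗_s L_g, ord ≤ 1·1.
Integrate: L := L₀·Dx.
L = (3 + 8·x + 18·x^2)·Dx + (-1 - 3·x + 7·x^2 + 12·x^3)·Dx^2  (order 2).
h: a_k = 0, 16, 24, 64/3, 68, 304/5, 784/3, 1136/7, …
ICs: h(0) = 0, h′(0) = 16.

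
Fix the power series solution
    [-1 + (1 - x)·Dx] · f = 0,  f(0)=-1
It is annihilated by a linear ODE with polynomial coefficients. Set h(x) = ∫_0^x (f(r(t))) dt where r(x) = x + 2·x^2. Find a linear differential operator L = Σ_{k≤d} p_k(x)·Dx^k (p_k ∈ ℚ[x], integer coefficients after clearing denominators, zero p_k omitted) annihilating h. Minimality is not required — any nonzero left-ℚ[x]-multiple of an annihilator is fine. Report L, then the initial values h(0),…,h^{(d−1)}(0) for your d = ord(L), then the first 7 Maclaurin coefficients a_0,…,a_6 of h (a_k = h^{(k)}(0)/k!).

f: a_k = -1, -1, -1, -1, -1, -1, -1, …
Substitute x→r, Dx→(1/r')Dx; clear ⇒ L₀.
Integrate: L := L₀·Dx.
L = (1 + 4·x)·Dx + (-1 + x + 2·x^2)·Dx^2  (order 2).
h: a_k = 0, -1, -1/2, -1, -5/4, -11/5, -7/2, …
ICs: h(0) = 0, h′(0) = -1.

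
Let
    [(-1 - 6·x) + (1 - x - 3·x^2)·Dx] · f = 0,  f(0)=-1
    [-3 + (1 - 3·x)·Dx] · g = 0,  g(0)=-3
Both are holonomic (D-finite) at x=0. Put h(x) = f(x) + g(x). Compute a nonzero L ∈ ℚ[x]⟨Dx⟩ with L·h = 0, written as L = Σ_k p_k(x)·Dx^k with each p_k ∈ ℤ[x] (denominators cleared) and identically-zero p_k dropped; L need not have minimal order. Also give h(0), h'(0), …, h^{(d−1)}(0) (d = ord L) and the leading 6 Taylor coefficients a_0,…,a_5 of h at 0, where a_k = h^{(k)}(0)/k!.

L = (6 - 108·x + 162·x^2 - 162·x^3) + (10 - 6·x - 108·x^2 + 270·x^3 - 324·x^4)·Dx + (-2 + 14·x - 33·x^2 + 18·x^3 + 54·x^4 - 81·x^5)·Dx^2  (order 2).
h: a_k = -4, -10, -31, -88, -262, -769, …
ICs: h(0) = -4, h′(0) = -10.

f: a_k = -1, -1, -4, -7, -19, -40, …
g: a_k = -3, -9, -27, -81, -243, -729, …
Weyl lclm of L_f,L_g ⇒ L₀ (ord ≤ 2).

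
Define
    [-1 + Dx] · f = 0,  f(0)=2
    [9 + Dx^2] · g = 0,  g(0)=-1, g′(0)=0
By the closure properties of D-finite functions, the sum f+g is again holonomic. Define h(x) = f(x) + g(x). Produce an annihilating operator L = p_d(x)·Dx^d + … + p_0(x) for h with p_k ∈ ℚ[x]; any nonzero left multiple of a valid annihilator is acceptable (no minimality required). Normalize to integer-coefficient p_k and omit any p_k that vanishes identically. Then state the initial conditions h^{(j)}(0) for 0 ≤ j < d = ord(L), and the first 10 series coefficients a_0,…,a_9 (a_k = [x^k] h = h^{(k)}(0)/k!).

L = -9 + 9·Dx - Dx^2 + Dx^3  (order 3).
h: a_k = 1, 2, 11/2, 1/3, -79/24, 1/60, 731/720, 1/2520, -937/5760, 1/181440, …
ICs: h(0) = 1, h′(0) = 2, h′′(0) = 11.

f: a_k = 2, 2, 1, 1/3, 1/12, 1/60, 1/360, 1/2520, 1/20160, 1/181440, …
g: a_k = -1, 0, 9/2, 0, -27/8, 0, 81/80, 0, -729/4480, 0, …
Weyl lclm of L_f,L_g ⇒ L₀ (ord ≤ 3).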